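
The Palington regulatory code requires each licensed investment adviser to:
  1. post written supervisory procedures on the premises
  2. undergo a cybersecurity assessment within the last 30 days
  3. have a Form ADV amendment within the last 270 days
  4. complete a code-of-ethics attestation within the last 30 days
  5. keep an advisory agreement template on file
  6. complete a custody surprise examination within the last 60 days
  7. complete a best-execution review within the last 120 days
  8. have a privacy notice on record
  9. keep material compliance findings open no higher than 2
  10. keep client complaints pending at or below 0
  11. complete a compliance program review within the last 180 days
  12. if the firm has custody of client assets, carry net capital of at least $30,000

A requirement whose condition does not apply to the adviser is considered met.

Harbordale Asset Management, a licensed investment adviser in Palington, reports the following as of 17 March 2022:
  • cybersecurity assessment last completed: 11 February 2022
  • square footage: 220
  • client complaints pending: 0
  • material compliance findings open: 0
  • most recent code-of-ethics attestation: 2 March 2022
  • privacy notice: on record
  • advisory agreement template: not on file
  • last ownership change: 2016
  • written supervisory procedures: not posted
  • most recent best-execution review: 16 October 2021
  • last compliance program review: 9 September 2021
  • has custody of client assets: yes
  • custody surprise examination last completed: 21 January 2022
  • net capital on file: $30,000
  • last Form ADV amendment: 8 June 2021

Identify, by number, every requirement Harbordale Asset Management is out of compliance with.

1. written supervisory procedures absent → not met
2. cybersecurity assessment 34 days ago vs limit 30 → not met
3. Form ADV amendment 282 days ago vs limit 270 → not met
4. code-of-ethics attestation 15 days ago vs limit 30 → met
5. advisory agreement template absent → not met
6. custody surprise examination 55 days ago vs limit 60 → met
7. best-execution review 152 days ago vs limit 120 → not met
8. privacy notice present → met
9. material compliance findings open 0 ≤ 2 → met
10. client complaints pending 0 ≤ 0 → met
11. compliance program review 189 days ago vs limit 180 → not met
12. condition 'has custody of client assets' holds; net capital $30,000 ≥ $30,000 → met
Not met: 1, 2, 3, 5, 7, 11

1, 2, 3, 5, 7, 11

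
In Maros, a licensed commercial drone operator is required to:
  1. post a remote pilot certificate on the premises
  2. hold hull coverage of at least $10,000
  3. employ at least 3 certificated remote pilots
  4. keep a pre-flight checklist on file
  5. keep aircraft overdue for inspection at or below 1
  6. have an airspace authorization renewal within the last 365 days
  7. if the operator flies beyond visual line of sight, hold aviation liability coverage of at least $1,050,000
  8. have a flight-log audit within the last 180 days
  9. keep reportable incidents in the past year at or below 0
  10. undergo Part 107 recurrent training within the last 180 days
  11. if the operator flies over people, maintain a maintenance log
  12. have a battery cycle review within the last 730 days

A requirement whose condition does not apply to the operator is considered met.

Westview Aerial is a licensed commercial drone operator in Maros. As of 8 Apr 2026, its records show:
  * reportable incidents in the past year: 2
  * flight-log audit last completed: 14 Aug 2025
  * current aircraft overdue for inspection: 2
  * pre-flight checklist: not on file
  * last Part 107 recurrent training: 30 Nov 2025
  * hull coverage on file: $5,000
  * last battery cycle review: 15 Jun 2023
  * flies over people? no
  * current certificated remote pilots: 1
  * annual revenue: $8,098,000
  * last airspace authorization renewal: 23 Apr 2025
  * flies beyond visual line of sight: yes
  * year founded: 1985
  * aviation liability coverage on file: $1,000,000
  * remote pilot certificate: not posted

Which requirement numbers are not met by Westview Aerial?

1. remote pilot certificate absent → not met
2. hull coverage $5,000 < $10,000 → not met
3. certificated remote pilots 1 < 3 → not met
4. pre-flight checklist absent → not met
5. aircraft overdue for inspection 2 > 1 → not met
6. airspace authorization renewal 350 days ago vs limit 365 → met
7. condition 'flies beyond visual line of sight' holds; aviation liability coverage $1,000,000 < $1,050,000 → not met
8. flight-log audit 237 days ago vs limit 180 → not met
9. reportable incidents in the past year 2 > 0 → not met
10. Part 107 recurrent training 129 days ago vs limit 180 → met
11. condition 'flies over people' does not hold → requirement n/a → met
12. battery cycle review 1028 days ago vs limit 730 → not met
Not met: 1, 2, 3, 4, 5, 7, 8, 9, 12

1, 2, 3, 4, 5, 7, 8, 9, 12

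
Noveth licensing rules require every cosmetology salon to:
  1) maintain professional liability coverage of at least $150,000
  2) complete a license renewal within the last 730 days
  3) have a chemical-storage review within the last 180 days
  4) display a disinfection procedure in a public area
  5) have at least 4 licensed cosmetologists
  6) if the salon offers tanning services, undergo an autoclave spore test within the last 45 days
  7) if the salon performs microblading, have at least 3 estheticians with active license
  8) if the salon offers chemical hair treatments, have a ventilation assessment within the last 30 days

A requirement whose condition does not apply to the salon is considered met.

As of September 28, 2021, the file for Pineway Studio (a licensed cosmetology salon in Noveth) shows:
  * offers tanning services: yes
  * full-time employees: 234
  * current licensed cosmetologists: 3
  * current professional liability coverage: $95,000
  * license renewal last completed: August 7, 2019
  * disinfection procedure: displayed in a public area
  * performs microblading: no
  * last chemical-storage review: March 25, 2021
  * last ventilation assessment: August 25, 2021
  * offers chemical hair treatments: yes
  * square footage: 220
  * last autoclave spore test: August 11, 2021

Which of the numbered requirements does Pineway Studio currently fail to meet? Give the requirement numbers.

1, 2, 3, 5, 6, 8

1. professional liability coverage $95,000 < $150,000 → not met
2. license renewal 783 days ago vs limit 730 → not met
3. chemical-storage review 187 days ago vs limit 180 → not met
4. disinfection procedure present → met
5. licensed cosmetologists 3 < 4 → not met
6. condition 'offers tanning services' holds; autoclave spore test 48 days ago vs limit 45 → not met
7. condition 'performs microblading' does not hold → requirement n/a → met
8. condition 'offers chemical hair treatments' holds; ventilation assessment 34 days ago vs limit 30 → not met
Not met: 1, 2, 3, 5, 6, 8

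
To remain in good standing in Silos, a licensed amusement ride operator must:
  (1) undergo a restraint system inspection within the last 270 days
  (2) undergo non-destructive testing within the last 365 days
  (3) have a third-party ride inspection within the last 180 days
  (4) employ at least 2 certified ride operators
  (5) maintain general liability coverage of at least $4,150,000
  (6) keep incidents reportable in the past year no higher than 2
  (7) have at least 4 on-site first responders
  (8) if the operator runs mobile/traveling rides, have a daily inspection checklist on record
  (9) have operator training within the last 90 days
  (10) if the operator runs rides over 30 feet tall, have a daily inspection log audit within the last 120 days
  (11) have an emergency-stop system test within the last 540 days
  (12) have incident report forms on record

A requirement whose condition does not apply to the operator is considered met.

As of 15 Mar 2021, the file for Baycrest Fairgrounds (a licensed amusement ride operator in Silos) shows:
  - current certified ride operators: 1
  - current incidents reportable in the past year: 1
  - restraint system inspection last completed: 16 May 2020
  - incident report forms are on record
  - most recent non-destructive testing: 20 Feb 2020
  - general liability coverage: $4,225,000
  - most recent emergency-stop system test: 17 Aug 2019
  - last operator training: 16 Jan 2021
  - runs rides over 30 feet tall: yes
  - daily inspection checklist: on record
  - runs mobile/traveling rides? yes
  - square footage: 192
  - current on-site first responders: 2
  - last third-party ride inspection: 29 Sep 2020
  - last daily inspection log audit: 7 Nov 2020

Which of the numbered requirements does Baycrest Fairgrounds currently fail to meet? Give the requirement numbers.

1. restraint system inspection 303 days ago vs limit 270 → not met
2. non-destructive testing 389 days ago vs limit 365 → not met
3. third-party ride inspection 167 days ago vs limit 180 → met
4. certified ride operators 1 < 2 → not met
5. general liability coverage $4,225,000 ≥ $4,150,000 → met
6. incidents reportable in the past year 1 ≤ 2 → met
7. on-site first responders 2 < 4 → not met
8. condition 'runs mobile/traveling rides' holds; daily inspection checklist present → met
9. operator training 58 days ago vs limit 90 → met
10. condition 'runs rides over 30 feet tall' holds; daily inspection log audit 128 days ago vs limit 120 → not met
11. emergency-stop system test 576 days ago vs limit 540 → not met
12. incident report forms present → met
Not met: 1, 2, 4, 7, 10, 11

1, 2, 4, 7, 10, 11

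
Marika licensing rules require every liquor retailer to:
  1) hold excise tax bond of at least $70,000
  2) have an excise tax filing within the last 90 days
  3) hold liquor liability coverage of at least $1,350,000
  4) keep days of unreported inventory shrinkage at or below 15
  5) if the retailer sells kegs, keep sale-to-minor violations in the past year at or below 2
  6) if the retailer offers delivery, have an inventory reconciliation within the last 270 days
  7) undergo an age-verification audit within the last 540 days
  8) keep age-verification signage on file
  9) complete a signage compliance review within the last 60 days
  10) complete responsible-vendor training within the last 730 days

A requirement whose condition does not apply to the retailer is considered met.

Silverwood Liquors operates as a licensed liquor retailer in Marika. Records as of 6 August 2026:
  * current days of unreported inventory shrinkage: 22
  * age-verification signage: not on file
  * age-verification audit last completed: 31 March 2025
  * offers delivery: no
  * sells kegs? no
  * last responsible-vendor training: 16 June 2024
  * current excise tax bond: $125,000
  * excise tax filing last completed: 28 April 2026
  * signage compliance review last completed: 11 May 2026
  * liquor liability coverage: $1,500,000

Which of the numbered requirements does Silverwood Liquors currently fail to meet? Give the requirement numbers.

1. excise tax bond $125,000 ≥ $70,000 → met
2. excise tax filing 100 days ago vs limit 90 → not met
3. liquor liability coverage $1,500,000 ≥ $1,350,000 → met
4. days of unreported inventory shrinkage 22 > 15 → not met
5. condition 'sells kegs' does not hold → requirement n/a → met
6. condition 'offers delivery' does not hold → requirement n/a → met
7. age-verification audit 493 days ago vs limit 540 → met
8. age-verification signage absent → not met
9. signage compliance review 87 days ago vs limit 60 → not met
10. responsible-vendor training 781 days ago vs limit 730 → not met
Not met: 2, 4, 8, 9, 10

2, 4, 8, 9, 10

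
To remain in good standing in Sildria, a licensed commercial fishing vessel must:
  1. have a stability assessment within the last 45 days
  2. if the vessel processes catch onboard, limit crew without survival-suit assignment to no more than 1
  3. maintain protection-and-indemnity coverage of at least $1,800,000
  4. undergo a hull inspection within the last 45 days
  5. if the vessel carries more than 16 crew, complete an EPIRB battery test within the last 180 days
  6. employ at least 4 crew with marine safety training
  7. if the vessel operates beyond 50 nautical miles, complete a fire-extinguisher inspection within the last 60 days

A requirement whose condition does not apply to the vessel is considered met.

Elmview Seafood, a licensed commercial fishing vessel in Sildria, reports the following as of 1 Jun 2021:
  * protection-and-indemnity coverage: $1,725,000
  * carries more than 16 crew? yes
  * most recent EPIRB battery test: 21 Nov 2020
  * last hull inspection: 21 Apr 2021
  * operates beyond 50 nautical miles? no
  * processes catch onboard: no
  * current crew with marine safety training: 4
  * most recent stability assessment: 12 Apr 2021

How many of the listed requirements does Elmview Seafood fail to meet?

1. stability assessment 50 days ago vs limit 45 → not met
2. condition 'processes catch onboard' does not hold → requirement n/a → met
3. protection-and-indemnity coverage $1,725,000 < $1,800,000 → not met
4. hull inspection 41 days ago vs limit 45 → met
5. condition 'carries more than 16 crew' holds; EPIRB battery test 192 days ago vs limit 180 → not met
6. crew with marine safety training 4 ≥ 4 → met
7. condition 'operates beyond 50 nautical miles' does not hold → requirement n/a → met
Not met: 3 of 7

3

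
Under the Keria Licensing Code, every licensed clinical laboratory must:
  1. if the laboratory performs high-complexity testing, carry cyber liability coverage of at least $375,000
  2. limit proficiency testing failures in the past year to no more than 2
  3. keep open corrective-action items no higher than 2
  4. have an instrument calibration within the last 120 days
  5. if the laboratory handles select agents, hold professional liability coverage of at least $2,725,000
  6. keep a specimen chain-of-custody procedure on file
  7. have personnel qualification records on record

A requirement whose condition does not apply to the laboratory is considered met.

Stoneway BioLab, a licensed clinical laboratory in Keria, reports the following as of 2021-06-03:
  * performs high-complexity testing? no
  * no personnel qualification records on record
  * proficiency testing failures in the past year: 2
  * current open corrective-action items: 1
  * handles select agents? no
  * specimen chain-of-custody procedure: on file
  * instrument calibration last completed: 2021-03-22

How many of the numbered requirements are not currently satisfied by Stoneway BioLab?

1

1. condition 'performs high-complexity testing' does not hold → requirement n/a → met
2. proficiency testing failures in the past year 2 ≤ 2 → met
3. open corrective-action items 1 ≤ 2 → met
4. instrument calibration 73 days ago vs limit 120 → met
5. condition 'handles select agents' does not hold → requirement n/a → met
6. specimen chain-of-custody procedure present → met
7. personnel qualification records absent → not met
Not met: 1 of 7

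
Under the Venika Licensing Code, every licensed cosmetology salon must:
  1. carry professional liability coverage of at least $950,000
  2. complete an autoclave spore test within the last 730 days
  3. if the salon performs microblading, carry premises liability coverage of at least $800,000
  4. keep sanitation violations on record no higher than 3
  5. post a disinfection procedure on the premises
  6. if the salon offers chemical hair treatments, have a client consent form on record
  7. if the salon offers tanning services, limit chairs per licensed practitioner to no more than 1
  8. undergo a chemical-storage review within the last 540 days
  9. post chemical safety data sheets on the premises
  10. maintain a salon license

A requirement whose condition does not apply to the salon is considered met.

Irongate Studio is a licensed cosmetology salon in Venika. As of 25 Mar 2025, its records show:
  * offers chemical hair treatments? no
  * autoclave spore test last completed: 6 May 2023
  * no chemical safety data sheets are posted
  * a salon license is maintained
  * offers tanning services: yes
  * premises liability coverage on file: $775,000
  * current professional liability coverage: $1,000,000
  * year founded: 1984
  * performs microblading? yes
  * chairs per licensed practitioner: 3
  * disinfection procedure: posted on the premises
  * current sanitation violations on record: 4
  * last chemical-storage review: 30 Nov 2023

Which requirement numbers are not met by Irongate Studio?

3, 4, 7, 9

1. professional liability coverage $1,000,000 ≥ $950,000 → met
2. autoclave spore test 689 days ago vs limit 730 → met
3. condition 'performs microblading' holds; premises liability coverage $775,000 < $800,000 → not met
4. sanitation violations on record 4 > 3 → not met
5. disinfection procedure present → met
6. condition 'offers chemical hair treatments' does not hold → requirement n/a → met
7. condition 'offers tanning services' holds; chairs per licensed practitioner 3 > 1 → not met
8. chemical-storage review 481 days ago vs limit 540 → met
9. chemical safety data sheets absent → not met
10. salon license present → met
Not met: 3, 4, 7, 9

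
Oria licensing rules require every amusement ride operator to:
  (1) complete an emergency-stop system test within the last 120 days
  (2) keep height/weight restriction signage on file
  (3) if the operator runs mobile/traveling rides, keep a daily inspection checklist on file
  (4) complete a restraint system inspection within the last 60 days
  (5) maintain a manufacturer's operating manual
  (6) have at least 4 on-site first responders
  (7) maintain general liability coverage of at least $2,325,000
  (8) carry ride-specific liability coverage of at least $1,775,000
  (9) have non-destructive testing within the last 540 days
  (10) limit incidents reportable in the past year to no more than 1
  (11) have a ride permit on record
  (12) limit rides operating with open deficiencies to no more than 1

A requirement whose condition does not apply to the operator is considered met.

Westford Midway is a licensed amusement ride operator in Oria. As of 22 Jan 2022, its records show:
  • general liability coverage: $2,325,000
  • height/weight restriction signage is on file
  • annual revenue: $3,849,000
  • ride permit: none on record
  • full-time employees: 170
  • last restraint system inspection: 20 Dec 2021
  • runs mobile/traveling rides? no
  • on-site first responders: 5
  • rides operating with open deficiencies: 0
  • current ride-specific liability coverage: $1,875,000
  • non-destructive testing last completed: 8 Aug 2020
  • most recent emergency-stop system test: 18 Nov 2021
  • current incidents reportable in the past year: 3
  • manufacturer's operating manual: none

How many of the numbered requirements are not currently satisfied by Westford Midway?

3

1. emergency-stop system test 65 days ago vs limit 120 → met
2. height/weight restriction signage present → met
3. condition 'runs mobile/traveling rides' does not hold → requirement n/a → met
4. restraint system inspection 33 days ago vs limit 60 → met
5. manufacturer's operating manual absent → not met
6. on-site first responders 5 ≥ 4 → met
7. general liability coverage $2,325,000 ≥ $2,325,000 → met
8. ride-specific liability coverage $1,875,000 ≥ $1,775,000 → met
9. non-destructive testing 532 days ago vs limit 540 → met
10. incidents reportable in the past year 3 > 1 → not met
11. ride permit absent → not met
12. rides operating with open deficiencies 0 ≤ 1 → met
Not met: 3 of 12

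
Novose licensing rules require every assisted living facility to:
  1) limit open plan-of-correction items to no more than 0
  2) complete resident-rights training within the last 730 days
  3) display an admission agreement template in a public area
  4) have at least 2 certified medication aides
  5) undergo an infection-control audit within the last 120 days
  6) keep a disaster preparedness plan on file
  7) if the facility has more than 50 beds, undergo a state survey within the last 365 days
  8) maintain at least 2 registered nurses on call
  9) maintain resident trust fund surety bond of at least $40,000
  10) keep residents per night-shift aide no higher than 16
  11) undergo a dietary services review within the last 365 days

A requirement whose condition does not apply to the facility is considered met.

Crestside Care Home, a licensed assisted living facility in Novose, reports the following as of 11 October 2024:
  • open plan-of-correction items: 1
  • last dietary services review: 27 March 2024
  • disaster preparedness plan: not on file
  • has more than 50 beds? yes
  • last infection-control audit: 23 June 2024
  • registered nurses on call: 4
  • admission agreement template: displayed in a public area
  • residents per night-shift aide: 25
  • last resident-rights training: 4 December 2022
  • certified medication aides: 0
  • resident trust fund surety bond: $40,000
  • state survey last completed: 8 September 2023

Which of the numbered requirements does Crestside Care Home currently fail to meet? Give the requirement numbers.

1, 4, 6, 7, 10

1. open plan-of-correction items 1 > 0 → not met
2. resident-rights training 677 days ago vs limit 730 → met
3. admission agreement template present → met
4. certified medication aides 0 < 2 → not met
5. infection-control audit 110 days ago vs limit 120 → met
6. disaster preparedness plan absent → not met
7. condition 'has more than 50 beds' holds; state survey 399 days ago vs limit 365 → not met
8. registered nurses on call 4 ≥ 2 → met
9. resident trust fund surety bond $40,000 ≥ $40,000 → met
10. residents per night-shift aide 25 > 16 → not met
11. dietary services review 198 days ago vs limit 365 → met
Not met: 1, 4, 6, 7, 10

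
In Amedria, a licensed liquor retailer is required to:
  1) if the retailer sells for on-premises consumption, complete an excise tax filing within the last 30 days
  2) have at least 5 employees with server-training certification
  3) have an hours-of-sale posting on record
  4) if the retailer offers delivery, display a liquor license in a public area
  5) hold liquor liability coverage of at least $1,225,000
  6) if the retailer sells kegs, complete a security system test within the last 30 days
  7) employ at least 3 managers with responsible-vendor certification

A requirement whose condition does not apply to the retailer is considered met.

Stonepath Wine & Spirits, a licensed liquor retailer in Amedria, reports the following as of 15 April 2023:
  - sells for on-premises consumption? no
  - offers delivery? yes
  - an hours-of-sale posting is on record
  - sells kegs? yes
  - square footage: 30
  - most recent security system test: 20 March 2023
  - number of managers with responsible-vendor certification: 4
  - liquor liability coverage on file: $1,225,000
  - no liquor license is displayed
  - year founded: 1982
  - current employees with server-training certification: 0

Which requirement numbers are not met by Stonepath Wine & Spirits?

2, 4

1. condition 'sells for on-premises consumption' does not hold → requirement n/a → met
2. employees with server-training certification 0 < 5 → not met
3. hours-of-sale posting present → met
4. condition 'offers delivery' holds; liquor license absent → not met
5. liquor liability coverage $1,225,000 ≥ $1,225,000 → met
6. condition 'sells kegs' holds; security system test 26 days ago vs limit 30 → met
7. managers with responsible-vendor certification 4 ≥ 3 → met
Not met: 2, 4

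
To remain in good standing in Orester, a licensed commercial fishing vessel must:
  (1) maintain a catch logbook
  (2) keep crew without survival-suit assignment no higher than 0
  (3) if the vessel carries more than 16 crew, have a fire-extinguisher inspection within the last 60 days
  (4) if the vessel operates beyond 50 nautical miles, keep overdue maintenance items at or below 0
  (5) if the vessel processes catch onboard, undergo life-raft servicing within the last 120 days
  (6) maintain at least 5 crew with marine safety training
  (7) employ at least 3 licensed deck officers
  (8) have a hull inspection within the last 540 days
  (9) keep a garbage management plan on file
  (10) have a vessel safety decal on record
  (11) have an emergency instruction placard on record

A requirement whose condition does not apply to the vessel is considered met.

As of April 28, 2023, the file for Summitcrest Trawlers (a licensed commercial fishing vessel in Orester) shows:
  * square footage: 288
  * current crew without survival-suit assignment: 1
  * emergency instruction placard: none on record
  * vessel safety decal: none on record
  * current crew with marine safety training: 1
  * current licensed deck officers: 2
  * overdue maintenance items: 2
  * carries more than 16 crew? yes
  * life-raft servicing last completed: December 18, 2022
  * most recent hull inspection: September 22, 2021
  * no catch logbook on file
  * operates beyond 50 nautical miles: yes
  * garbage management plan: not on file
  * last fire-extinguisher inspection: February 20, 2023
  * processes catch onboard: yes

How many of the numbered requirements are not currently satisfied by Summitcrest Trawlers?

1. catch logbook absent → not met
2. crew without survival-suit assignment 1 > 0 → not met
3. condition 'carries more than 16 crew' holds; fire-extinguisher inspection 67 days ago vs limit 60 → not met
4. condition 'operates beyond 50 nautical miles' holds; overdue maintenance items 2 > 0 → not met
5. condition 'processes catch onboard' holds; life-raft servicing 131 days ago vs limit 120 → not met
6. crew with marine safety training 1 < 5 → not met
7. licensed deck officers 2 < 3 → not met
8. hull inspection 583 days ago vs limit 540 → not met
9. garbage management plan absent → not met
10. vessel safety decal absent → not met
11. emergency instruction placard absent → not met
Not met: 11 of 11

11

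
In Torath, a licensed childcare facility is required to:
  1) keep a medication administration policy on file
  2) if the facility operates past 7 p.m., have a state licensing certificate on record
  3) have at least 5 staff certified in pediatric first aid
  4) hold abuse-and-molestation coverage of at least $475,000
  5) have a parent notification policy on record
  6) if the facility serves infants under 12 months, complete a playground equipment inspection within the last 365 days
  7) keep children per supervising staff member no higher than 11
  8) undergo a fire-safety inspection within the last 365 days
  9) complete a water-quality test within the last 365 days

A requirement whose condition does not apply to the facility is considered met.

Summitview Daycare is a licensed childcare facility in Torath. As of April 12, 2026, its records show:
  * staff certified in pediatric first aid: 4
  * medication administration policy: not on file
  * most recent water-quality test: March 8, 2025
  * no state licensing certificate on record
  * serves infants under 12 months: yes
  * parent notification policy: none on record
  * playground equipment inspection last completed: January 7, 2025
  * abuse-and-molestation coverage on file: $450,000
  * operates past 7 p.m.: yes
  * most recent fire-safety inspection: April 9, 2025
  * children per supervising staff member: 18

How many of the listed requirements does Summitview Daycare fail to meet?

1. medication administration policy absent → not met
2. condition 'operates past 7 p.m.' holds; state licensing certificate absent → not met
3. staff certified in pediatric first aid 4 < 5 → not met
4. abuse-and-molestation coverage $450,000 < $475,000 → not met
5. parent notification policy absent → not met
6. condition 'serves infants under 12 months' holds; playground equipment inspection 460 days ago vs limit 365 → not met
7. children per supervising staff member 18 > 11 → not met
8. fire-safety inspection 368 days ago vs limit 365 → not met
9. water-quality test 400 days ago vs limit 365 → not met
Not met: 9 of 9

9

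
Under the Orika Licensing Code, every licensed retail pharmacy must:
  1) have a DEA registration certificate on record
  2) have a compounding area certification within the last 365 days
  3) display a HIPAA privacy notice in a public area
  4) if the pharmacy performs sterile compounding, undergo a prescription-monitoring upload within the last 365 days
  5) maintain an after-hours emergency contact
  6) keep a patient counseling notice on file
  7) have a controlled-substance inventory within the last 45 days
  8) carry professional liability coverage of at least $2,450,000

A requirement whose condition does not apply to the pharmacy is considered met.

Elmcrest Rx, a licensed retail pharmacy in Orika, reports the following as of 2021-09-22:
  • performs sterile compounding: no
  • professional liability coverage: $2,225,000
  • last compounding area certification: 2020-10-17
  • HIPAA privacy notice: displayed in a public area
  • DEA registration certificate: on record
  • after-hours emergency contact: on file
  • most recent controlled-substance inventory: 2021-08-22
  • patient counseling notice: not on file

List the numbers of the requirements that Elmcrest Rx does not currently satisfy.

6, 8

1. DEA registration certificate present → met
2. compounding area certification 340 days ago vs limit 365 → met
3. HIPAA privacy notice present → met
4. condition 'performs sterile compounding' does not hold → requirement n/a → met
5. after-hours emergency contact present → met
6. patient counseling notice absent → not met
7. controlled-substance inventory 31 days ago vs limit 45 → met
8. professional liability coverage $2,225,000 < $2,450,000 → not met
Not met: 6, 8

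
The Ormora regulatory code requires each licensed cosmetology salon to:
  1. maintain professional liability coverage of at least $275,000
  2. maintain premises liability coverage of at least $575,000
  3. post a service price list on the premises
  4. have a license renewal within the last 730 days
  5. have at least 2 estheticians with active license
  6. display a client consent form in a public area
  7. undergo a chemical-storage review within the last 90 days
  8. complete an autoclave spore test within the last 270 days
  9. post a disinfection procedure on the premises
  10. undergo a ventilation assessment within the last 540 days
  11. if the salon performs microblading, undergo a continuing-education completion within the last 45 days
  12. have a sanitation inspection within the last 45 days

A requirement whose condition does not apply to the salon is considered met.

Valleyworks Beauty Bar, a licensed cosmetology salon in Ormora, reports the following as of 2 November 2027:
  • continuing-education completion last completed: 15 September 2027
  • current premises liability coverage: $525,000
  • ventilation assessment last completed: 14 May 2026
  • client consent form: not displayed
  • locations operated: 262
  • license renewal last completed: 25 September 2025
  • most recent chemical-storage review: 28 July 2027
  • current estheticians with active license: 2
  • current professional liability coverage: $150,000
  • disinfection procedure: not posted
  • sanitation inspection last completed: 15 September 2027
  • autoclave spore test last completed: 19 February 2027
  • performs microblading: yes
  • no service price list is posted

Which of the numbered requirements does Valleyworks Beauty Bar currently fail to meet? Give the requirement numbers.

1, 2, 3, 4, 6, 7, 9, 11, 12

1. professional liability coverage $150,000 < $275,000 → not met
2. premises liability coverage $525,000 < $575,000 → not met
3. service price list absent → not met
4. license renewal 768 days ago vs limit 730 → not met
5. estheticians with active license 2 ≥ 2 → met
6. client consent form absent → not met
7. chemical-storage review 97 days ago vs limit 90 → not met
8. autoclave spore test 256 days ago vs limit 270 → met
9. disinfection procedure absent → not met
10. ventilation assessment 537 days ago vs limit 540 → met
11. condition 'performs microblading' holds; continuing-education completion 48 days ago vs limit 45 → not met
12. sanitation inspection 48 days ago vs limit 45 → not met
Not met: 1, 2, 3, 4, 6, 7, 9, 11, 12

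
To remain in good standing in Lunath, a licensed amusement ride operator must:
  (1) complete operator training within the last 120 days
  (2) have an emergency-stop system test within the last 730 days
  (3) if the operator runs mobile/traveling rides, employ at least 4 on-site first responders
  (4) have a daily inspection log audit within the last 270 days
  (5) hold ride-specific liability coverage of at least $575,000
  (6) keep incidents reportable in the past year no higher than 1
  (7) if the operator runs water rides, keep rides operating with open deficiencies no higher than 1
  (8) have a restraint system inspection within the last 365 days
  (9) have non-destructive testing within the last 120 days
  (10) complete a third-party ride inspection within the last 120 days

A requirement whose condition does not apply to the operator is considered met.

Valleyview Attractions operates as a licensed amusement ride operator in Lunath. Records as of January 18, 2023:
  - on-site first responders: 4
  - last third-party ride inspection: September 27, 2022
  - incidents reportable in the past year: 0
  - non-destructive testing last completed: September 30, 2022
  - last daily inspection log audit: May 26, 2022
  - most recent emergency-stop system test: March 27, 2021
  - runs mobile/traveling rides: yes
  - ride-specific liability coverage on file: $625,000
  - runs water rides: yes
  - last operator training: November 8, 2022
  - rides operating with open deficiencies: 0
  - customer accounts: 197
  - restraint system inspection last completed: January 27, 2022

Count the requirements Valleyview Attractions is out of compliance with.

0

1. operator training 71 days ago vs limit 120 → met
2. emergency-stop system test 662 days ago vs limit 730 → met
3. condition 'runs mobile/traveling rides' holds; on-site first responders 4 ≥ 4 → met
4. daily inspection log audit 237 days ago vs limit 270 → met
5. ride-specific liability coverage $625,000 ≥ $575,000 → met
6. incidents reportable in the past year 0 ≤ 1 → met
7. condition 'runs water rides' holds; rides operating with open deficiencies 0 ≤ 1 → met
8. restraint system inspection 356 days ago vs limit 365 → met
9. non-destructive testing 110 days ago vs limit 120 → met
10. third-party ride inspection 113 days ago vs limit 120 → met
Not met: 0 of 10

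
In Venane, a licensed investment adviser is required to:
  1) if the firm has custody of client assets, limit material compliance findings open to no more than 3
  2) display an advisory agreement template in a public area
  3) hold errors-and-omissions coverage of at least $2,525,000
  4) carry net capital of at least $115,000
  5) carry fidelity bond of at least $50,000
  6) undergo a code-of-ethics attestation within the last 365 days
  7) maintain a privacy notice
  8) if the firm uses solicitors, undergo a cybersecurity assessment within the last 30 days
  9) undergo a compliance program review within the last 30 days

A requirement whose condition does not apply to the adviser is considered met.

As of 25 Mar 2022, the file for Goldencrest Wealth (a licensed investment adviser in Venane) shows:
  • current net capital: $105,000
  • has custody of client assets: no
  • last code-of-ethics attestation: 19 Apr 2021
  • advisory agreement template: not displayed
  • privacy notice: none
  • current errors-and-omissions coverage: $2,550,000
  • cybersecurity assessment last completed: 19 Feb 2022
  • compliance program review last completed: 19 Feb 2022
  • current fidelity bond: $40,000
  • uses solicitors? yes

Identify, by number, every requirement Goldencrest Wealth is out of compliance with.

1. condition 'has custody of client assets' does not hold → requirement n/a → met
2. advisory agreement template absent → not met
3. errors-and-omissions coverage $2,550,000 ≥ $2,525,000 → met
4. net capital $105,000 < $115,000 → not met
5. fidelity bond $40,000 < $50,000 → not met
6. code-of-ethics attestation 340 days ago vs limit 365 → met
7. privacy notice absent → not met
8. condition 'uses solicitors' holds; cybersecurity assessment 34 days ago vs limit 30 → not met
9. compliance program review 34 days ago vs limit 30 → not met
Not met: 2, 4, 5, 7, 8, 9

2, 4, 5, 7, 8, 9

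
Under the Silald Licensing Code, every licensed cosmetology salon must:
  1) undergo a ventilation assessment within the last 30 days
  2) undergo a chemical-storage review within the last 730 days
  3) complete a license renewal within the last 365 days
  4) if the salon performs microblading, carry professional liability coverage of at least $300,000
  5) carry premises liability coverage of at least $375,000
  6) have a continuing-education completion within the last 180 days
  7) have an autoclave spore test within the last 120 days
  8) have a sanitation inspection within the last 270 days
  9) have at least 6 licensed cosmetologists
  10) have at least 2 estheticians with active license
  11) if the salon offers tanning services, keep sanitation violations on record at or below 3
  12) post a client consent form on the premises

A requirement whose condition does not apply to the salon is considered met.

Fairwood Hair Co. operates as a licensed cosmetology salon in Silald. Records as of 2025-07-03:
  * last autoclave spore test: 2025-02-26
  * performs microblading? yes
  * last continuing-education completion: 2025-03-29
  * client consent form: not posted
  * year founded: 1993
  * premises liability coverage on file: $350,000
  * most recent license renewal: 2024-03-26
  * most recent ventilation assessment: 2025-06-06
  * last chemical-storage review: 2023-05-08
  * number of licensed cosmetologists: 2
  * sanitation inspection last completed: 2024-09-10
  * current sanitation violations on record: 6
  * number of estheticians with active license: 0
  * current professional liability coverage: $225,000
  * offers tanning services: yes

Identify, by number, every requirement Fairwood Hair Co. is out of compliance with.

1. ventilation assessment 27 days ago vs limit 30 → met
2. chemical-storage review 787 days ago vs limit 730 → not met
3. license renewal 464 days ago vs limit 365 → not met
4. condition 'performs microblading' holds; professional liability coverage $225,000 < $300,000 → not met
5. premises liability coverage $350,000 < $375,000 → not met
6. continuing-education completion 96 days ago vs limit 180 → met
7. autoclave spore test 127 days ago vs limit 120 → not met
8. sanitation inspection 296 days ago vs limit 270 → not met
9. licensed cosmetologists 2 < 6 → not met
10. estheticians with active license 0 < 2 → not met
11. condition 'offers tanning services' holds; sanitation violations on record 6 > 3 → not met
12. client consent form absent → not met
Not met: 2, 3, 4, 5, 7, 8, 9, 10, 11, 12

2, 3, 4, 5, 7, 8, 9, 10, 11, 12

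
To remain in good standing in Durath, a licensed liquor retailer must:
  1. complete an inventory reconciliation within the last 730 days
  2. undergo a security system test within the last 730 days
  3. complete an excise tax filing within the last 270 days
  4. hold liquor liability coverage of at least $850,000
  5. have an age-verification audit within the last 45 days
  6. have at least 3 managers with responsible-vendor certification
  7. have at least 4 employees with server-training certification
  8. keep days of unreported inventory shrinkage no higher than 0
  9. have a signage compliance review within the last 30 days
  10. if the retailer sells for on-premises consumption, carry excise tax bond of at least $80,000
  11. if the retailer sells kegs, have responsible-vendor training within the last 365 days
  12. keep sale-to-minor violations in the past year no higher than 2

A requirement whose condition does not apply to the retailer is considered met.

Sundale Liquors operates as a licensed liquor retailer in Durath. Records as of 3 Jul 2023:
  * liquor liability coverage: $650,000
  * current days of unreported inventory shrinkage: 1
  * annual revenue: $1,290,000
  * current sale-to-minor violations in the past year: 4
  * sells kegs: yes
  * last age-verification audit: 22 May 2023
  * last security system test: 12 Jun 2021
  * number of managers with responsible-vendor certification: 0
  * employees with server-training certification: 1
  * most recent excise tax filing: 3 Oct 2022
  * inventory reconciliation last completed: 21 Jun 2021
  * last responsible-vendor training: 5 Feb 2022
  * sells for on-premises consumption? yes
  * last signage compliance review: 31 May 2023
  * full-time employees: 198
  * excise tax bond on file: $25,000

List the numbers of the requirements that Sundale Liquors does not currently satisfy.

1, 2, 3, 4, 6, 7, 8, 9, 10, 11, 12

1. inventory reconciliation 742 days ago vs limit 730 → not met
2. security system test 751 days ago vs limit 730 → not met
3. excise tax filing 273 days ago vs limit 270 → not met
4. liquor liability coverage $650,000 < $850,000 → not met
5. age-verification audit 42 days ago vs limit 45 → met
6. managers with responsible-vendor certification 0 < 3 → not met
7. employees with server-training certification 1 < 4 → not met
8. days of unreported inventory shrinkage 1 > 0 → not met
9. signage compliance review 33 days ago vs limit 30 → not met
10. condition 'sells for on-premises consumption' holds; excise tax bond $25,000 < $80,000 → not met
11. condition 'sells kegs' holds; responsible-vendor training 513 days ago vs limit 365 → not met
12. sale-to-minor violations in the past year 4 > 2 → not met
Not met: 1, 2, 3, 4, 6, 7, 8, 9, 10, 11, 12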